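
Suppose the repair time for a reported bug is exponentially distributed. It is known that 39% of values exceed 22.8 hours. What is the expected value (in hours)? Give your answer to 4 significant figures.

e^(−λ·22.8) = 0.39 ⇒ λ = −ln(0.39)/22.8 = 0.0412986.
Mean = 1/λ = 24.2139 hours.

24.21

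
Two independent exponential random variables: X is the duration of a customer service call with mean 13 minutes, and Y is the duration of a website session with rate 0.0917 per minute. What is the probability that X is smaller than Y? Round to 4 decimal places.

λ_1 = 1/13 = 0.0769231, λ_2 = 0.0917.
For independent exponentials, P(X < Y) = λ_1/(λ_1+λ_2) = 0.0769231/0.168623 ≈ 0.4562.

0.4562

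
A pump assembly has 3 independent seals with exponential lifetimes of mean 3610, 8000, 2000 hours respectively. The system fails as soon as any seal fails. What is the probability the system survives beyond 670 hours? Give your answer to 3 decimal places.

The first failure time is exponential with rate Σλ_i = 1/3610 + 1/8000 + 1/2000 = 0.000902008 per hour.
P(min > 670) = e^(−0.000902008·670) = e^(−0.60435) ≈ 0.546.

0.546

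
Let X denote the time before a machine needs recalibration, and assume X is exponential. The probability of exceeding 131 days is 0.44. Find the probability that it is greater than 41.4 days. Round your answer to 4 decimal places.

e^(−λ·131) = 0.44 ⇒ λ = −ln(0.44)/131 = 0.00626703.
P(X > 41.4) = e^(−0.00626703·41.4) = e^(−0.25945) ≈ 0.7715.

0.7715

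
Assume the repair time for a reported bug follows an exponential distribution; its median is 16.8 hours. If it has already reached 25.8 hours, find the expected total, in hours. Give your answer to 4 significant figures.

50.04

For an exponential, median = ln(2)/λ, so λ = ln 2 / 16.8 = 0.0412588 per hour.
By memorylessness, E[X | X > 25.8] = 25.8 + 1/λ = 25.8 + 24.2373 = 50.0373 hours.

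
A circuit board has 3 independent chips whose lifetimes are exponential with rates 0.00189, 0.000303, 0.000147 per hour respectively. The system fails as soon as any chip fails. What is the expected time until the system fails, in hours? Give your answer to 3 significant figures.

The time to first failure is exponential with rate Σλ = 0.00189 + 0.000303 + 0.000147 = 0.00234.
E[min] = 1/Σλ = 1/0.00234 = 427.35 hours.

427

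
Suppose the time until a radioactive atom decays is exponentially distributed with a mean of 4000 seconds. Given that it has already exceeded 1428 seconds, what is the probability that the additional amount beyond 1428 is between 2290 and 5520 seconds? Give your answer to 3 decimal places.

The rate is λ = 1/4000 = 0.00025 per second.
Memoryless: the residual past 1428 is again Exp(λ).
P(2290 < residual < 5520) = e^(−λ·2290) − e^(−λ·5520) = 0.56411 − 0.25158 ≈ 0.313.

0.313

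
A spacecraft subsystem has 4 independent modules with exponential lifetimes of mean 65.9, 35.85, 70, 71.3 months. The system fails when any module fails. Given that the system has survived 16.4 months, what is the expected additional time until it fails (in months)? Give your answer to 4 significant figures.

First-failure rate Σλ = 1/65.9 + 1/35.85 + 1/70 + 1/71.3 = 0.0713795.
By memorylessness the expected residual is 1/Σλ = 14.0096 months, regardless of the 16.4 already elapsed.

14.01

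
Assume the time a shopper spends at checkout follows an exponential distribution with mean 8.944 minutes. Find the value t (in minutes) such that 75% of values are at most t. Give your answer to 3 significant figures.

The rate is λ = 1/8.944 = 0.111807 per minute.
Set 1 − e^(−λt) = 0.75, so t = −ln(0.25)/λ = 1.3863/0.111807 ≈ 12.399 minutes.

12.4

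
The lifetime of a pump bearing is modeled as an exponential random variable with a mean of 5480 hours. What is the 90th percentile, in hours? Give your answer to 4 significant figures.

12620

The rate is λ = 1/5480 = 0.000182482 per hour.
Set 1 − e^(−λt) = 0.9, so t = −ln(0.1)/λ = 2.3026/0.000182482 ≈ 12618.2 hours.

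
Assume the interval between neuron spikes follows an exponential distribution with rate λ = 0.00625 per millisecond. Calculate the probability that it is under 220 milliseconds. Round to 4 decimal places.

0.7472

P(X ≤ 220) = 1 − e^(−λ·220) = 1 − e^(−1.375) ≈ 0.7472.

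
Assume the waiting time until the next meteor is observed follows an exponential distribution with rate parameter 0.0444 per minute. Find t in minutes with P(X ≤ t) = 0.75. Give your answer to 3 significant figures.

31.2

Set 1 − e^(−λt) = 0.75, so t = −ln(0.25)/λ = 1.3863/0.0444 ≈ 31.2228 minutes.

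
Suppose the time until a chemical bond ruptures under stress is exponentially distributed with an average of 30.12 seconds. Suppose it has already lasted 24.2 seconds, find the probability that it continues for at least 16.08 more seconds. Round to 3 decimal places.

0.586

The rate is λ = 1/30.12 = 0.0332005 per second.
By the memoryless property, P(X > 24.2+16.08 | X > 24.2) = P(X > 16.08).
P(X > 16.08) = e^(−0.53386) ≈ 0.586.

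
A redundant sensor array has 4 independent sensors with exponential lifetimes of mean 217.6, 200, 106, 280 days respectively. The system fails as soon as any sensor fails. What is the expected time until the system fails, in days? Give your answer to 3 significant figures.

44.2

The first failure time is exponential with rate Σλ_i = 1/217.6 + 1/200 + 1/106 + 1/280 = 0.022601 per day.
E[min] = 1/Σλ = 1/0.022601 = 44.2459 days.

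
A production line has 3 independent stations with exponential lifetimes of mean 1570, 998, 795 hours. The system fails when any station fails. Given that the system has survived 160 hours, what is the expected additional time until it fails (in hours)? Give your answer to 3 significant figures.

345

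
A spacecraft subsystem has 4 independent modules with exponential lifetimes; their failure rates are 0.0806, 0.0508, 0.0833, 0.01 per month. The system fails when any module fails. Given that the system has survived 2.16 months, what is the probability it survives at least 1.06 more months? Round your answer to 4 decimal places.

0.7881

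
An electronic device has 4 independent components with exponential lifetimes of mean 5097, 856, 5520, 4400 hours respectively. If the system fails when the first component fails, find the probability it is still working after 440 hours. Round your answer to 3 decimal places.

The first failure time is exponential with rate Σλ_i = 1/5097 + 1/856 + 1/5520 + 1/4400 = 0.00177285 per hour.
P(min > 440) = e^(−0.00177285·440) = e^(−0.78005) ≈ 0.458.

0.458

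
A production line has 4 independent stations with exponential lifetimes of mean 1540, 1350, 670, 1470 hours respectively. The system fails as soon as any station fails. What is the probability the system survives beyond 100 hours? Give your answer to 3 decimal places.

0.700

The first failure time is exponential with rate Σλ_i = 1/1540 + 1/1350 + 1/670 + 1/1470 = 0.0035629 per hour.
P(min > 100) = e^(−0.0035629·100) = e^(−0.35629) ≈ 0.700.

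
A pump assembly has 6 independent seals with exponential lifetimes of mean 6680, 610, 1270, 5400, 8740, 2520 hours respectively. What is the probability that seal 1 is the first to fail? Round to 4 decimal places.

0.0457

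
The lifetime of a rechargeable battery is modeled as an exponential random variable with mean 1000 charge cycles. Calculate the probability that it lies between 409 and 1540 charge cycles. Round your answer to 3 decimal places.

0.450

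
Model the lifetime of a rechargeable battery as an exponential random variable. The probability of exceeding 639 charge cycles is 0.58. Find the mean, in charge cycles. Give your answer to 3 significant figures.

1170

e^(−λ·639) = 0.58 ⇒ λ = −ln(0.58)/639 = 0.000852468.
Mean = 1/λ = 1173.06 charge cycles.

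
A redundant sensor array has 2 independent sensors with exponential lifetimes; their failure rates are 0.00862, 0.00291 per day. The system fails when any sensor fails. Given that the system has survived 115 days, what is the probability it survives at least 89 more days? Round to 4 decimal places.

Time to first failure ~ Exp(Σλ) with Σλ = 0.01153.
By memorylessness, P(T > 115+89 | T > 115) = P(T > 89) = e^(−0.01153·89) ≈ 0.3584.

0.3584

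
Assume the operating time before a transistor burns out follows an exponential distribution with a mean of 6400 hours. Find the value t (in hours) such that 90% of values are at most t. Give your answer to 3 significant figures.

The rate is λ = 1/6400 = 0.00015625 per hour.
Set 1 − e^(−λt) = 0.9, so t = −ln(0.1)/λ = 2.3026/0.00015625 ≈ 14736.5 hours.

14700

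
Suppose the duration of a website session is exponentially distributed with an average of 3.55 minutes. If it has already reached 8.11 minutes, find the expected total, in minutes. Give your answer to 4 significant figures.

The rate is λ = 1/3.55 = 0.28169 per minute.
By memorylessness, E[X | X > 8.11] = 8.11 + 1/λ = 8.11 + 3.55 = 11.66 minutes.

11.66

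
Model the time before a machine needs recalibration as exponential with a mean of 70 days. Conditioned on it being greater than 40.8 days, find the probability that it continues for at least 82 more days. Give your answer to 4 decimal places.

The rate is λ = 1/70 = 0.0142857 per day.
The exponential is memoryless, so the remaining time is again Exp(λ): the condition X > 40.8 is irrelevant.
P(X > 82) = e^(−1.1714) ≈ 0.3099.

0.3099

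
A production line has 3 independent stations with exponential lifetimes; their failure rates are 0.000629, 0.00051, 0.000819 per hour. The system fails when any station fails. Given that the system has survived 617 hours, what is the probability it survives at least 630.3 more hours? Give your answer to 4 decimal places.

Time to first failure ~ Exp(Σλ) with Σλ = 0.001958.
By memorylessness, P(T > 617+630.3 | T > 617) = P(T > 630.3) = e^(−0.001958·630.3) ≈ 0.2911.

0.2911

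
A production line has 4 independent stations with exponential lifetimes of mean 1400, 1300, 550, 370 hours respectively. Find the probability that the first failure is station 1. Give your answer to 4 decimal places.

0.1190

Rates: λ_i = 1/mean_i → 0.000714286, 0.000769231, 0.00181818, 0.0027027; Σλ = 0.0060044.
P(station 1 first) = λ_1/Σλ = 0.000714286/0.0060044 ≈ 0.1190.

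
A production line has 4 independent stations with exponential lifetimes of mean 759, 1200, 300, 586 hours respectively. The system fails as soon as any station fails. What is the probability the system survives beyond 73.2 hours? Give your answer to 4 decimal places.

The first failure time is exponential with rate Σλ_i = 1/759 + 1/1200 + 1/300 + 1/586 = 0.00719067 per hour.
P(min > 73.2) = e^(−0.00719067·73.2) = e^(−0.52636) ≈ 0.5908.

0.5908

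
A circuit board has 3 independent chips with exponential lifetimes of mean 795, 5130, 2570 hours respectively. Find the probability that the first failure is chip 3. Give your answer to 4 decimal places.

Rates: λ_i = 1/mean_i → 0.00125786, 0.000194932, 0.000389105; Σλ = 0.0018419.
P(chip 3 first) = λ_3/Σλ = 0.000389105/0.0018419 ≈ 0.2113.

0.2113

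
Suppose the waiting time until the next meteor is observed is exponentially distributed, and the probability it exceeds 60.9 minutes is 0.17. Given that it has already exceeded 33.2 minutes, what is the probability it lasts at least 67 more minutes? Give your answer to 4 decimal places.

From e^(−λ·60.9) = 0.17, λ = −ln(0.17)/60.9 = 0.0290962.
Memoryless: P(X > 33.2+67 | X > 33.2) = P(X > 67) = e^(−0.0290962·67) ≈ 0.1424.

0.1424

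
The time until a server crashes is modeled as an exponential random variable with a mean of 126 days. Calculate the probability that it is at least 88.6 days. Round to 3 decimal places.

The rate is λ = 1/126 = 0.00793651 per day.
P(X > 88.6) = e^(−λ·88.6) = e^(−0.70317) ≈ 0.495.

0.495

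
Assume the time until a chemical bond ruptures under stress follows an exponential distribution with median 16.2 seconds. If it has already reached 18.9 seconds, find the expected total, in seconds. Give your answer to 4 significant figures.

42.27

For an exponential, median = ln(2)/λ, so λ = ln 2 / 16.2 = 0.0427869 per second.
By memorylessness, E[X | X > 18.9] = 18.9 + 1/λ = 18.9 + 23.3717 = 42.2717 seconds.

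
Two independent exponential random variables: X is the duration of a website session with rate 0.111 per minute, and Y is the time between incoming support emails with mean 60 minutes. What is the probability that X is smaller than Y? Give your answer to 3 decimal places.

λ_1 = 0.111, λ_2 = 1/60 = 0.0166667.
For independent exponentials, P(X < Y) = λ_1/(λ_1+λ_2) = 0.111/0.127667 ≈ 0.869.

0.869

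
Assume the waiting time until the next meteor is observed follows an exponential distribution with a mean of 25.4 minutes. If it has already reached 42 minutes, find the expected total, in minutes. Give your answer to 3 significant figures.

67.4

The rate is λ = 1/25.4 = 0.0393701 per minute.
By memorylessness, E[X | X > 42] = 42 + 1/λ = 42 + 25.4 = 67.4 minutes.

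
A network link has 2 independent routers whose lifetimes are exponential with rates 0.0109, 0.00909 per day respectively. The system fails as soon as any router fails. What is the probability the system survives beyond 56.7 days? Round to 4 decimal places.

0.3219

The time to first failure is exponential with rate Σλ = 0.0109 + 0.00909 = 0.01999.
P(min > 56.7) = e^(−0.01999·56.7) = e^(−1.1334) ≈ 0.3219.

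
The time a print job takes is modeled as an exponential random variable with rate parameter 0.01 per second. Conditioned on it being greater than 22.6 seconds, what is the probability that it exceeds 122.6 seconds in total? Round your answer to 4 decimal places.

0.3679

By the memoryless property, P(X > 22.6+100 | X > 22.6) = P(X > 100).
P(X > 100) = e^(−1) ≈ 0.3679.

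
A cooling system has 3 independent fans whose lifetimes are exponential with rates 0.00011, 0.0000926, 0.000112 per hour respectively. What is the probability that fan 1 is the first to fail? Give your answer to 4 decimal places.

The time to first failure is exponential with rate Σλ = 0.00011 + 0.0000926 + 0.000112 = 0.0003146.
P(fan 1 first) = λ_1/Σλ = 0.00011/0.0003146 ≈ 0.3497.

0.3497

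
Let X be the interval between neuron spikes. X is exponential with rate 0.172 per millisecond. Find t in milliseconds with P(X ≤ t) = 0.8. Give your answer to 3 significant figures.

Set 1 − e^(−λt) = 0.8, so t = −ln(0.2)/λ = 1.6094/0.172 ≈ 9.3572 milliseconds.

9.36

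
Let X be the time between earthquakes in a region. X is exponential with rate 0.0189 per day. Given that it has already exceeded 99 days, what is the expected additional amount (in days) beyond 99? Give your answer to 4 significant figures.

52.91

By memorylessness, the remaining amount past any threshold is again Exp(λ) with mean 1/λ = 52.9101 days.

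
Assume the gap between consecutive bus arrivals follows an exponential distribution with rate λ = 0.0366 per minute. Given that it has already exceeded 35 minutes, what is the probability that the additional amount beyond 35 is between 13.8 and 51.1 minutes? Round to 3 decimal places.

Memoryless: the residual past 35 is again Exp(λ).
P(13.8 < residual < 51.1) = e^(−λ·13.8) − e^(−λ·51.1) = 0.60346 − 0.15408 ≈ 0.449.

0.449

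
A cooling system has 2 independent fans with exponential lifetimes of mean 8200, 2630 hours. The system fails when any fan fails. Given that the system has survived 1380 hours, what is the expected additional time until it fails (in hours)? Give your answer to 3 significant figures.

First-failure rate Σλ = 1/8200 + 1/2630 = 0.000502179.
By memorylessness the expected residual is 1/Σλ = 1991.32 hours, regardless of the 1380 already elapsed.

1990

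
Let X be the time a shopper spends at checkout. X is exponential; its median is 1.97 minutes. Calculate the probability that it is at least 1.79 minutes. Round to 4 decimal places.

0.5327

For an exponential, median = ln(2)/λ, so λ = ln 2 / 1.97 = 0.351851 per minute.
P(X > 1.79) = e^(−λ·1.79) = e^(−0.62981) ≈ 0.5327.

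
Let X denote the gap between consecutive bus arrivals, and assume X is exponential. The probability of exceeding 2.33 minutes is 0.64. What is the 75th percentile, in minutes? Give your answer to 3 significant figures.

7.24

e^(−λ·2.33) = 0.64 ⇒ λ = −ln(0.64)/2.33 = 0.19154.
75th percentile: 1 − e^(−λt) = 0.75, t = −ln(0.25)/λ = 7.23764 minutes.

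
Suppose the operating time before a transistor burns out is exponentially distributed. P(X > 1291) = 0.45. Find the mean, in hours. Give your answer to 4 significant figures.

1617

e^(−λ·1291) = 0.45 ⇒ λ = −ln(0.45)/1291 = 0.000618519.
Mean = 1/λ = 1616.77 hours.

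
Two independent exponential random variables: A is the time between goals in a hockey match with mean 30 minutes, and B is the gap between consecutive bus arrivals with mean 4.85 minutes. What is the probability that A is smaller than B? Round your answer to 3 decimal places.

0.139

λ_1 = 1/30 = 0.0333333, λ_2 = 1/4.85 = 0.206186.
For independent exponentials, P(A < B) = λ_1/(λ_1+λ_2) = 0.0333333/0.239519 ≈ 0.139.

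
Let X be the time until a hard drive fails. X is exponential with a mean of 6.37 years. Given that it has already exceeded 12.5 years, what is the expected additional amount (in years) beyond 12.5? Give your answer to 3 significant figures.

The rate is λ = 1/6.37 = 0.156986 per year.
By memorylessness, the remaining amount past any threshold is again Exp(λ) with mean 1/λ = 6.37 years.

6.37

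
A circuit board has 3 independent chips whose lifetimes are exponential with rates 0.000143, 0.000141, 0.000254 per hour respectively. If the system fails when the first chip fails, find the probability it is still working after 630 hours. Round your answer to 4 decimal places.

0.7125

The time to first failure is exponential with rate Σλ = 0.000143 + 0.000141 + 0.000254 = 0.000538.
P(min > 630) = e^(−0.000538·630) = e^(−0.33894) ≈ 0.7125.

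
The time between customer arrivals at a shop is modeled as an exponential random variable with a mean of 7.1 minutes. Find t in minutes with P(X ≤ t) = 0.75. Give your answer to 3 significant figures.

9.84

The rate is λ = 1/7.1 = 0.140845 per minute.
Set 1 − e^(−λt) = 0.75, so t = −ln(0.25)/λ = 1.3863/0.140845 ≈ 9.84269 minutes.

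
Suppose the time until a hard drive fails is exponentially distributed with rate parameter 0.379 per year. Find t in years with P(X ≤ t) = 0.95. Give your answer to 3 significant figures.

Set 1 − e^(−λt) = 0.95, so t = −ln(0.05)/λ = 2.9957/0.379 ≈ 7.90431 years.

7.90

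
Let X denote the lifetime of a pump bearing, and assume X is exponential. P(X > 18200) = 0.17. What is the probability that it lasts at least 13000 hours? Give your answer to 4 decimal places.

0.2820

e^(−λ·18200) = 0.17 ⇒ λ = −ln(0.17)/18200 = 0.0000973603.
P(X > 13000) = e^(−0.0000973603·13000) = e^(−1.2657) ≈ 0.2820.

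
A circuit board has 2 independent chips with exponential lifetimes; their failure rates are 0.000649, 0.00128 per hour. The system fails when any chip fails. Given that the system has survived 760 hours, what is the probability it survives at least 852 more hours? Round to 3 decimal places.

Time to first failure ~ Exp(Σλ) with Σλ = 0.001929.
By memorylessness, P(T > 760+852 | T > 760) = P(T > 852) = e^(−0.001929·852) ≈ 0.193.

0.193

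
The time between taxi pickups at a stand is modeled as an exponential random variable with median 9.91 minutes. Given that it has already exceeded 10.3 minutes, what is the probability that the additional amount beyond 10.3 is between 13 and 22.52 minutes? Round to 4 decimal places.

0.1958

For an exponential, median = ln(2)/λ, so λ = ln 2 / 9.91 = 0.0699442 per minute.
Memoryless: the residual past 10.3 is again Exp(λ).
P(13 < residual < 22.52) = e^(−λ·13) − e^(−λ·22.52) = 0.40282 − 0.20698 ≈ 0.1958.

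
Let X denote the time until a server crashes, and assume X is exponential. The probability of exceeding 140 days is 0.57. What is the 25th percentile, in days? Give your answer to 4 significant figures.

71.65

e^(−λ·140) = 0.57 ⇒ λ = −ln(0.57)/140 = 0.00401514.
25th percentile: 1 − e^(−λt) = 0.25, t = −ln(0.75)/λ = 71.6494 days.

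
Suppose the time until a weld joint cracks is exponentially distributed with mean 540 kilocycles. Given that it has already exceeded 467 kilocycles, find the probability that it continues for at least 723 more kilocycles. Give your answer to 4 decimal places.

The rate is λ = 1/540 = 0.00185185 per kilocycle.
The exponential is memoryless, so the remaining time is again Exp(λ): the condition X > 467 is irrelevant.
P(X > 723) = e^(−1.3389) ≈ 0.2621.

0.2621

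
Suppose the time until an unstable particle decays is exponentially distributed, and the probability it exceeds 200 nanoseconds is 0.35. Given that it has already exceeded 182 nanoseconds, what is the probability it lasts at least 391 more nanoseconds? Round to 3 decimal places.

0.128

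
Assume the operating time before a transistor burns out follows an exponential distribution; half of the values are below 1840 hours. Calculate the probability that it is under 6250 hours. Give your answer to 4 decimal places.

For an exponential, median = ln(2)/λ, so λ = ln 2 / 1840 = 0.00037671 per hour.
P(X ≤ 6250) = 1 − e^(−λ·6250) = 1 − e^(−2.3544) ≈ 0.9051.

0.9051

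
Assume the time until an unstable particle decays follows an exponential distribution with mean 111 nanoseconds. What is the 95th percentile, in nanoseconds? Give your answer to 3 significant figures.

333

The rate is λ = 1/111 = 0.00900901 per nanosecond.
Set 1 − e^(−λt) = 0.95, so t = −ln(0.05)/λ = 2.9957/0.00900901 ≈ 332.526 nanoseconds.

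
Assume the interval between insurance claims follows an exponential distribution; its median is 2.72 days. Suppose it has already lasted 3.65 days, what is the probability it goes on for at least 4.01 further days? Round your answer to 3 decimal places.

0.360

For an exponential, median = ln(2)/λ, so λ = ln 2 / 2.72 = 0.254834 per day.
P(X > s+t | X > s) = e^(−λ(s+t))/e^(−λs) = e^(−λt), independent of s = 3.65.
P(X > 4.01) = e^(−1.0219) ≈ 0.360.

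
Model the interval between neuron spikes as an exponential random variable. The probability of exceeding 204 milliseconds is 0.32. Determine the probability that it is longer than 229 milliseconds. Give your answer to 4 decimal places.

0.2783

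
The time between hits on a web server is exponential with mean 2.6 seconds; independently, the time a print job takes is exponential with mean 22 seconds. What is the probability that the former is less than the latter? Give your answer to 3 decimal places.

0.894

λ_1 = 1/2.6 = 0.384615, λ_2 = 1/22 = 0.0454545.
For independent exponentials, P(the former < the latter) = λ_1/(λ_1+λ_2) = 0.384615/0.43007 ≈ 0.894.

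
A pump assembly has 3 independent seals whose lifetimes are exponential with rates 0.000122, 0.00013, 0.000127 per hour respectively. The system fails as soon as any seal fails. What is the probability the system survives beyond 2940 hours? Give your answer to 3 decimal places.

0.328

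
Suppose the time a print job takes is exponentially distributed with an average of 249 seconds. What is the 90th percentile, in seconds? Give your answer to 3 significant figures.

The rate is λ = 1/249 = 0.00401606 per second.
Set 1 − e^(−λt) = 0.9, so t = −ln(0.1)/λ = 2.3026/0.00401606 ≈ 573.344 seconds.

573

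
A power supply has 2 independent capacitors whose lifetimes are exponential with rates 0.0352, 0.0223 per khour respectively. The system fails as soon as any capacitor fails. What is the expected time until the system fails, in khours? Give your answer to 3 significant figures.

The time to first failure is exponential with rate Σλ = 0.0352 + 0.0223 = 0.0575.
E[min] = 1/Σλ = 1/0.0575 = 17.3913 khours.

17.4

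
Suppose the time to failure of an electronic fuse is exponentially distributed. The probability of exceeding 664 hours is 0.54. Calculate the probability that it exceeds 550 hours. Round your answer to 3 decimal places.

e^(−λ·664) = 0.54 ⇒ λ = −ln(0.54)/664 = 0.000927991.
P(X > 550) = e^(−0.000927991·550) = e^(−0.5104) ≈ 0.600.

0.600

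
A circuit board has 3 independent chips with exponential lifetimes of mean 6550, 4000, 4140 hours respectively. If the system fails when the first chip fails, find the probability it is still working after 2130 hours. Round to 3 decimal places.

The first failure time is exponential with rate Σλ_i = 1/6550 + 1/4000 + 1/4140 = 0.000644218 per hour.
P(min > 2130) = e^(−0.000644218·2130) = e^(−1.3722) ≈ 0.254.

0.254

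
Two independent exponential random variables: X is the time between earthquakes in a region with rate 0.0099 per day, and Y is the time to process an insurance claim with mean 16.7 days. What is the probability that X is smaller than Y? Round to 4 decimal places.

λ_1 = 0.0099, λ_2 = 1/16.7 = 0.0598802.
For independent exponentials, P(X < Y) = λ_1/(λ_1+λ_2) = 0.0099/0.0697802 ≈ 0.1419.

0.1419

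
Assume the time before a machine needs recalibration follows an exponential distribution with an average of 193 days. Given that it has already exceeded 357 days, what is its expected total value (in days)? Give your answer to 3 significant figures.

The rate is λ = 1/193 = 0.00518135 per day.
By memorylessness, E[X | X > 357] = 357 + 1/λ = 357 + 193 = 550 days.

550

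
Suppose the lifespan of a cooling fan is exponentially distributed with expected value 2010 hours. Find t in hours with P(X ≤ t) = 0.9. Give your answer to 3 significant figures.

The rate is λ = 1/2010 = 0.000497512 per hour.
Set 1 − e^(−λt) = 0.9, so t = −ln(0.1)/λ = 2.3026/0.000497512 ≈ 4628.2 hours.

4630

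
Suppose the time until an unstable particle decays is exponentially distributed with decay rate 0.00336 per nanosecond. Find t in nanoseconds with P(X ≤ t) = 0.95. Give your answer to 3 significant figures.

Set 1 − e^(−λt) = 0.95, so t = −ln(0.05)/λ = 2.9957/0.00336 ≈ 891.587 nanoseconds.

892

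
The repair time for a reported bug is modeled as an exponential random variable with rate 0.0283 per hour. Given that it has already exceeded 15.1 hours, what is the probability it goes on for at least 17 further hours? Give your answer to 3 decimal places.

By the memoryless property, P(X > 15.1+17 | X > 15.1) = P(X > 17).
P(X > 17) = e^(−0.4811) ≈ 0.618.

0.618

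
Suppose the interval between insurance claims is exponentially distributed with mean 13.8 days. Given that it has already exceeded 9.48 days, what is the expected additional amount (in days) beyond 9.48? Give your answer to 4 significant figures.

The rate is λ = 1/13.8 = 0.0724638 per day.
By memorylessness, the remaining amount past any threshold is again Exp(λ) with mean 1/λ = 13.8 days.

13.80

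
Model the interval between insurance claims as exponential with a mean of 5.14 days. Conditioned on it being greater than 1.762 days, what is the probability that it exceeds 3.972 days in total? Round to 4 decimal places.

The rate is λ = 1/5.14 = 0.194553 per day.
P(X > s+t | X > s) = e^(−λ(s+t))/e^(−λs) = e^(−λt), independent of s = 1.762.
P(X > 2.21) = e^(−0.42996) ≈ 0.6505.

0.6505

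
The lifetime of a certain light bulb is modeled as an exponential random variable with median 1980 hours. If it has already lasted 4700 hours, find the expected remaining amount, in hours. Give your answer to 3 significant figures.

2860

For an exponential, median = ln(2)/λ, so λ = ln 2 / 1980 = 0.000350074 per hour.
By memorylessness, the remaining amount past any threshold is again Exp(λ) with mean 1/λ = 2856.54 hours.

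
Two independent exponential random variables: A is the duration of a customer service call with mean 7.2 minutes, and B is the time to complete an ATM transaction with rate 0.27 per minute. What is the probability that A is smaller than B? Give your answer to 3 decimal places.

0.340

λ_1 = 1/7.2 = 0.138889, λ_2 = 0.27.
For independent exponentials, P(A < B) = λ_1/(λ_1+λ_2) = 0.138889/0.408889 ≈ 0.340.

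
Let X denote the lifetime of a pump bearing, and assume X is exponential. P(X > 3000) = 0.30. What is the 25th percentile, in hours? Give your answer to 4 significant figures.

716.8

e^(−λ·3000) = 0.30 ⇒ λ = −ln(0.30)/3000 = 0.000401324.
25th percentile: 1 − e^(−λt) = 0.25, t = −ln(0.75)/λ = 716.832 hours.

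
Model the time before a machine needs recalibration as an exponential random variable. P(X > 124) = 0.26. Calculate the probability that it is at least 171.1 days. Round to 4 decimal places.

e^(−λ·124) = 0.26 ⇒ λ = −ln(0.26)/124 = 0.0108635.
P(X > 171.1) = e^(−0.0108635·171.1) = e^(−1.8587) ≈ 0.1559.

0.1559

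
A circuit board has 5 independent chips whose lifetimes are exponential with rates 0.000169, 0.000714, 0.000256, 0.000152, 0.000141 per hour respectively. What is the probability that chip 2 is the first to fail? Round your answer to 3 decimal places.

0.499

The time to first failure is exponential with rate Σλ = 0.000169 + 0.000714 + 0.000256 + 0.000152 + 0.000141 = 0.001432.
P(chip 2 first) = λ_2/Σλ = 0.000714/0.001432 ≈ 0.499.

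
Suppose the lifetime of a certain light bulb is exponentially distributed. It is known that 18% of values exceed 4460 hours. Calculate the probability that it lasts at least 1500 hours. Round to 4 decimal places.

e^(−λ·4460) = 0.18 ⇒ λ = −ln(0.18)/4460 = 0.000384484.
P(X > 1500) = e^(−0.000384484·1500) = e^(−0.57673) ≈ 0.5617.

0.5617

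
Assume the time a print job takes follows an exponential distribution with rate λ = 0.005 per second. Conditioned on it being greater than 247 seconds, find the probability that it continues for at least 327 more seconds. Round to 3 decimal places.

0.195

By the memoryless property, P(X > 247+327 | X > 247) = P(X > 327).
P(X > 327) = e^(−1.635) ≈ 0.195.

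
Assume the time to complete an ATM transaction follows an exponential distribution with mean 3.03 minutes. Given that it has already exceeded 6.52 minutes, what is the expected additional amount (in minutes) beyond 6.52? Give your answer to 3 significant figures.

3.03

The rate is λ = 1/3.03 = 0.330033 per minute.
By memorylessness, the remaining amount past any threshold is again Exp(λ) with mean 1/λ = 3.03 minutes.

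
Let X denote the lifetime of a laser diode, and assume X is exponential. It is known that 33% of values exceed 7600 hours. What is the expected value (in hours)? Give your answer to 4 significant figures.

6855

e^(−λ·7600) = 0.33 ⇒ λ = −ln(0.33)/7600 = 0.000145877.
Mean = 1/λ = 6855.11 hours.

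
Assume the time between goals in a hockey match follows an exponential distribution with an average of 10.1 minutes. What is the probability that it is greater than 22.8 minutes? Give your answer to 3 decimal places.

0.105

The rate is λ = 1/10.1 = 0.0990099 per minute.
P(X > 22.8) = e^(−λ·22.8) = e^(−2.2574) ≈ 0.105.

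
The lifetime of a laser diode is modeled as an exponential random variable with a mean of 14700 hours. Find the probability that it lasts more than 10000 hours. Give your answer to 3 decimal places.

0.506

The rate is λ = 1/14700 = 0.0000680272 per hour.
P(X > 10000) = e^(−λ·10000) = e^(−0.68027) ≈ 0.506.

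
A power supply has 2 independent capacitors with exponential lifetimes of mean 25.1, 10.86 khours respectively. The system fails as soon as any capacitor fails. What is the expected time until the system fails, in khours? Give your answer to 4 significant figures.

7.580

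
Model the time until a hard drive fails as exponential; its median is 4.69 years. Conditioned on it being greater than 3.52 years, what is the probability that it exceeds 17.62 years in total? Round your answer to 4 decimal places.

0.1244

For an exponential, median = ln(2)/λ, so λ = ln 2 / 4.69 = 0.147793 per year.
P(X > s+t | X > s) = e^(−λ(s+t))/e^(−λs) = e^(−λt), independent of s = 3.52.
P(X > 14.1) = e^(−2.0839) ≈ 0.1244.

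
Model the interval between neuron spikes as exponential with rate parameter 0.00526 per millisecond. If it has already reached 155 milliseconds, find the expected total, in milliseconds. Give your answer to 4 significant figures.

By memorylessness, E[X | X > 155] = 155 + 1/λ = 155 + 190.114 = 345.114 milliseconds.

345.1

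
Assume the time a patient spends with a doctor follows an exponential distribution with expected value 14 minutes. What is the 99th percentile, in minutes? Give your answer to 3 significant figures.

The rate is λ = 1/14 = 0.0714286 per minute.
Set 1 − e^(−λt) = 0.99, so t = −ln(0.01)/λ = 4.6052/0.0714286 ≈ 64.4724 minutes.

64.5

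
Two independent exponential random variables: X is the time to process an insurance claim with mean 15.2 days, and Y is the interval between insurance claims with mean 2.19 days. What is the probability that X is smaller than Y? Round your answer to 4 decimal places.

λ_1 = 1/15.2 = 0.0657895, λ_2 = 1/2.19 = 0.456621.
For independent exponentials, P(X < Y) = λ_1/(λ_1+λ_2) = 0.0657895/0.52241 ≈ 0.1259.

0.1259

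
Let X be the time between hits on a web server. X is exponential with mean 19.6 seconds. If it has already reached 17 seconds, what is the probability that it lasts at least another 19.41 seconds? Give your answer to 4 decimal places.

The rate is λ = 1/19.6 = 0.0510204 per second.
The exponential is memoryless, so the remaining time is again Exp(λ): the condition X > 17 is irrelevant.
P(X > 19.41) = e^(−0.99031) ≈ 0.3715.

0.3715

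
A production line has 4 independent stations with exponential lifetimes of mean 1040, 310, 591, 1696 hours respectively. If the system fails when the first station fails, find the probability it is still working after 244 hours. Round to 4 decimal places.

0.2063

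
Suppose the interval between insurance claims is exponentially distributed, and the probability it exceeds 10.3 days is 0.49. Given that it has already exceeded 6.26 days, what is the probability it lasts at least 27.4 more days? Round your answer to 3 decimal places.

From e^(−λ·10.3) = 0.49, λ = −ln(0.49)/10.3 = 0.0692573.
Memoryless: P(X > 6.26+27.4 | X > 6.26) = P(X > 27.4) = e^(−0.0692573·27.4) ≈ 0.150.

0.150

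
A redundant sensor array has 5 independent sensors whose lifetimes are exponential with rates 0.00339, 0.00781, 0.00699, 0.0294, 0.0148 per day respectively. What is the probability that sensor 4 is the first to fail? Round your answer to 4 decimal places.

0.4712

The time to first failure is exponential with rate Σλ = 0.00339 + 0.00781 + 0.00699 + 0.0294 + 0.0148 = 0.06239.
P(sensor 4 first) = λ_4/Σλ = 0.0294/0.06239 ≈ 0.4712.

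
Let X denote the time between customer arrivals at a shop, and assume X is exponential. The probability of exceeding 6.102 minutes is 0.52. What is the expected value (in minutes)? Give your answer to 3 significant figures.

9.33

e^(−λ·6.102) = 0.52 ⇒ λ = −ln(0.52)/6.102 = 0.107166.
Mean = 1/λ = 9.33132 minutes.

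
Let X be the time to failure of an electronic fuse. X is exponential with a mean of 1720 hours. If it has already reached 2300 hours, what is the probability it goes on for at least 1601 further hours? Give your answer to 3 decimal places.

0.394

The rate is λ = 1/1720 = 0.000581395 per hour.
The exponential is memoryless, so the remaining time is again Exp(λ): the condition X > 2300 is irrelevant.
P(X > 1601) = e^(−0.93081) ≈ 0.394.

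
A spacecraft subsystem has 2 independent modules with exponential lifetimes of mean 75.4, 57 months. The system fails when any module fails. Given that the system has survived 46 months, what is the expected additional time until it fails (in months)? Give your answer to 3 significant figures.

32.5

First-failure rate Σλ = 1/75.4 + 1/57 = 0.0308065.
By memorylessness the expected residual is 1/Σλ = 32.4607 months, regardless of the 46 already elapsed.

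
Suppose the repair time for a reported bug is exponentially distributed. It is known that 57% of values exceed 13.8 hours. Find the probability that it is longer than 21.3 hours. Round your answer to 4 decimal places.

e^(−λ·13.8) = 0.57 ⇒ λ = −ln(0.57)/13.8 = 0.0407333.
P(X > 21.3) = e^(−0.0407333·21.3) = e^(−0.86762) ≈ 0.4200.

0.4200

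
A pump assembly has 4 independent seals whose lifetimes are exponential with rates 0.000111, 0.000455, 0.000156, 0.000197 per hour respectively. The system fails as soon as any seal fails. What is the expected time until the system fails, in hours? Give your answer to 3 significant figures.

The time to first failure is exponential with rate Σλ = 0.000111 + 0.000455 + 0.000156 + 0.000197 = 0.000919.
E[min] = 1/Σλ = 1/0.000919 = 1088.14 hours.

1090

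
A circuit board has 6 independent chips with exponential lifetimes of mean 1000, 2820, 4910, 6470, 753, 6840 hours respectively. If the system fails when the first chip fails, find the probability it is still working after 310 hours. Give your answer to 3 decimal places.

0.372

The first failure time is exponential with rate Σλ_i = 1/1000 + 1/2820 + 1/4910 + 1/6470 + 1/753 + 1/6840 = 0.00318706 per hour.
P(min > 310) = e^(−0.00318706·310) = e^(−0.98799) ≈ 0.372.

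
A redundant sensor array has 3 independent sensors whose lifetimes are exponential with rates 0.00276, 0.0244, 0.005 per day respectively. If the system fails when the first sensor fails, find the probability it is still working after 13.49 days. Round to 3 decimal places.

0.648

The time to first failure is exponential with rate Σλ = 0.00276 + 0.0244 + 0.005 = 0.03216.
P(min > 13.49) = e^(−0.03216·13.49) = e^(−0.43384) ≈ 0.648.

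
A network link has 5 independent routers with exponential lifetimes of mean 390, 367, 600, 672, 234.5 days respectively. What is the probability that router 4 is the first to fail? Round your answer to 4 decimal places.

0.1171

Rates: λ_i = 1/mean_i → 0.0025641, 0.0027248, 0.00166667, 0.0014881, 0.00426439; Σλ = 0.0127081.
P(router 4 first) = λ_4/Σλ = 0.0014881/0.0127081 ≈ 0.1171.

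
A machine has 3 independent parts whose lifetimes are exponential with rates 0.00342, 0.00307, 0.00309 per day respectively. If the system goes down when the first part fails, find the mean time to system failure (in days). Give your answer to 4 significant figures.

The time to first failure is exponential with rate Σλ = 0.00342 + 0.00307 + 0.00309 = 0.00958.
E[min] = 1/Σλ = 1/0.00958 = 104.384 days.

104.4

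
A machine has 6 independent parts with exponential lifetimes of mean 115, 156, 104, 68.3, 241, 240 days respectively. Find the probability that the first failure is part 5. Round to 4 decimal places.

Rates: λ_i = 1/mean_i → 0.00869565, 0.00641026, 0.00961538, 0.0146413, 0.00414938, 0.00416667; Σλ = 0.0476786.
P(part 5 first) = λ_5/Σλ = 0.00414938/0.0476786 ≈ 0.0870.

0.0870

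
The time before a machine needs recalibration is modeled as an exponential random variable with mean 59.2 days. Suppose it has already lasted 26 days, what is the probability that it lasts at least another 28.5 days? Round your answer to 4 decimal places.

The rate is λ = 1/59.2 = 0.0168919 per day.
P(X > s+t | X > s) = e^(−λ(s+t))/e^(−λs) = e^(−λt), independent of s = 26.
P(X > 28.5) = e^(−0.48142) ≈ 0.6179.

0.6179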